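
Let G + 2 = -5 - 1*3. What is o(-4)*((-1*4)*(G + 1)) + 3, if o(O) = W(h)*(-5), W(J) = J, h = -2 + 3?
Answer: -177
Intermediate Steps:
h = 1
o(O) = -5 (o(O) = 1*(-5) = -5)
G = -10 (G = -2 + (-5 - 1*3) = -2 + (-5 - 3) = -2 - 8 = -10)
o(-4)*((-1*4)*(G + 1)) + 3 = -5*(-1*4)*(-10 + 1) + 3 = -(-20)*(-9) + 3 = -5*36 + 3 = -180 + 3 = -177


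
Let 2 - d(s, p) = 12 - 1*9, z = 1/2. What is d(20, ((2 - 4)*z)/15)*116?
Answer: -116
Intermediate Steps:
z = ½ ≈ 0.50000
d(s, p) = -1 (d(s, p) = 2 - (12 - 1*9) = 2 - (12 - 9) = 2 - 1*3 = 2 - 3 = -1)
d(20, ((2 - 4)*z)/15)*116 = -1*116 = -116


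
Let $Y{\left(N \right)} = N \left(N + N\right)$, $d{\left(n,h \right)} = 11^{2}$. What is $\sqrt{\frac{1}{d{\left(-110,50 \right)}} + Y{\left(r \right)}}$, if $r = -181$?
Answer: $\frac{3 \sqrt{880907}}{11} \approx 255.97$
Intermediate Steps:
$d{\left(n,h \right)} = 121$
$Y{\left(N \right)} = 2 N^{2}$ ($Y{\left(N \right)} = N 2 N = 2 N^{2}$)
$\sqrt{\frac{1}{d{\left(-110,50 \right)}} + Y{\left(r \right)}} = \sqrt{\frac{1}{121} + 2 \left(-181\right)^{2}} = \sqrt{\frac{1}{121} + 2 \cdot 32761} = \sqrt{\frac{1}{121} + 65522} = \sqrt{\frac{7928163}{121}} = \frac{3 \sqrt{880907}}{11}$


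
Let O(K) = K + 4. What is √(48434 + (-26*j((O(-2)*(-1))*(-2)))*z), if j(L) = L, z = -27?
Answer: √51242 ≈ 226.37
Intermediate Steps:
O(K) = 4 + K
√(48434 + (-26*j((O(-2)*(-1))*(-2)))*z) = √(48434 - 26*(4 - 2)*(-1)*(-2)*(-27)) = √(48434 - 26*2*(-1)*(-2)*(-27)) = √(48434 - (-52)*(-2)*(-27)) = √(48434 - 26*4*(-27)) = √(48434 - 104*(-27)) = √(48434 + 2808) = √51242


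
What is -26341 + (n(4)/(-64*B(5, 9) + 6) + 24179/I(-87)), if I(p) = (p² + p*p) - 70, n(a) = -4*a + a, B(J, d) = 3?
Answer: -12303312143/467108 ≈ -26339.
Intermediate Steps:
n(a) = -3*a
I(p) = -70 + 2*p² (I(p) = (p² + p²) - 70 = 2*p² - 70 = -70 + 2*p²)
-26341 + (n(4)/(-64*B(5, 9) + 6) + 24179/I(-87)) = -26341 + ((-3*4)/(-64*3 + 6) + 24179/(-70 + 2*(-87)²)) = -26341 + (-12/(-192 + 6) + 24179/(-70 + 2*7569)) = -26341 + (-12/(-186) + 24179/(-70 + 15138)) = -26341 + (-12*(-1/186) + 24179/15068) = -26341 + (2/31 + 24179*(1/15068)) = -26341 + (2/31 + 24179/15068) = -26341 + 779685/467108 = -12303312143/467108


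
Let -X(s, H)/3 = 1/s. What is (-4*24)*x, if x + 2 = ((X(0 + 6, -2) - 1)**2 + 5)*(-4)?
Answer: 2976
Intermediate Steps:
X(s, H) = -3/s
x = -31 (x = -2 + ((-3/(0 + 6) - 1)**2 + 5)*(-4) = -2 + ((-3/6 - 1)**2 + 5)*(-4) = -2 + ((-3*1/6 - 1)**2 + 5)*(-4) = -2 + ((-1/2 - 1)**2 + 5)*(-4) = -2 + ((-3/2)**2 + 5)*(-4) = -2 + (9/4 + 5)*(-4) = -2 + (29/4)*(-4) = -2 - 29 = -31)
(-4*24)*x = -4*24*(-31) = -96*(-31) = 2976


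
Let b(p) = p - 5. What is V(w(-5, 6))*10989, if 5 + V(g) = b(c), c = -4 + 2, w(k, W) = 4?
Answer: -131868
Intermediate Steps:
c = -2
b(p) = -5 + p
V(g) = -12 (V(g) = -5 + (-5 - 2) = -5 - 7 = -12)
V(w(-5, 6))*10989 = -12*10989 = -131868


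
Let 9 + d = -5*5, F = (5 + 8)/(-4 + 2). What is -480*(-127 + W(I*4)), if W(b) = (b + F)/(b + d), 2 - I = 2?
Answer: 1034760/17 ≈ 60868.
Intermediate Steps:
I = 0 (I = 2 - 1*2 = 2 - 2 = 0)
F = -13/2 (F = 13/(-2) = 13*(-½) = -13/2 ≈ -6.5000)
d = -34 (d = -9 - 5*5 = -9 - 25 = -34)
W(b) = (-13/2 + b)/(-34 + b) (W(b) = (b - 13/2)/(b - 34) = (-13/2 + b)/(-34 + b))
-480*(-127 + W(I*4)) = -480*(-127 + (-13/2 + 0*4)/(-34 + 0*4)) = -480*(-127 + (-13/2 + 0)/(-34 + 0)) = -480*(-127 - 13/2/(-34)) = -480*(-127 - 1/34*(-13/2)) = -480*(-127 + 13/68) = -480*(-8623/68) = 1034760/17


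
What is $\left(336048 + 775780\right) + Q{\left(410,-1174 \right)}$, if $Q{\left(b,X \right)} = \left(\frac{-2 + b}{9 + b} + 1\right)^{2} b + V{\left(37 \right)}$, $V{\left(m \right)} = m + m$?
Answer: $\frac{195487037912}{175561} \approx 1.1135 \cdot 10^{6}$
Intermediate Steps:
$V{\left(m \right)} = 2 m$
$Q{\left(b,X \right)} = 74 + b \left(1 + \frac{-2 + b}{9 + b}\right)^{2}$ ($Q{\left(b,X \right)} = \left(\frac{-2 + b}{9 + b} + 1\right)^{2} b + 2 \cdot 37 = \left(\frac{-2 + b}{9 + b} + 1\right)^{2} b + 74 = \left(1 + \frac{-2 + b}{9 + b}\right)^{2} b + 74 = b \left(1 + \frac{-2 + b}{9 + b}\right)^{2} + 74 = 74 + b \left(1 + \frac{-2 + b}{9 + b}\right)^{2}$)
$\left(336048 + 775780\right) + Q{\left(410,-1174 \right)} = \left(336048 + 775780\right) + \left(74 + \frac{410 \left(7 + 2 \cdot 410\right)^{2}}{\left(9 + 410\right)^{2}}\right) = 1111828 + \left(74 + \frac{410 \left(7 + 820\right)^{2}}{175561}\right) = 1111828 + \left(74 + 410 \cdot 827^{2} \cdot \frac{1}{175561}\right) = 1111828 + \left(74 + 410 \cdot 683929 \cdot \frac{1}{175561}\right) = 1111828 + \left(74 + \frac{280410890}{175561}\right) = 1111828 + \frac{293402404}{175561} = \frac{195487037912}{175561}$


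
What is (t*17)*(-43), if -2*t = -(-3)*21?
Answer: 46053/2 ≈ 23027.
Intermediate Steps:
t = -63/2 (t = -(-3)*(-1*21)/2 = -(-3)*(-21)/2 = -½*63 = -63/2 ≈ -31.500)
(t*17)*(-43) = -63/2*17*(-43) = -1071/2*(-43) = 46053/2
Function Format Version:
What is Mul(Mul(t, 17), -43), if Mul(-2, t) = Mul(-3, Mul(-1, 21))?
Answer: Rational(46053, 2) ≈ 23027.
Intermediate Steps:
t = Rational(-63, 2) (t = Mul(Rational(-1, 2), Mul(-3, Mul(-1, 21))) = Mul(Rational(-1, 2), Mul(-3, -21)) = Mul(Rational(-1, 2), 63) = Rational(-63, 2) ≈ -31.500)
Mul(Mul(t, 17), -43) = Mul(Mul(Rational(-63, 2), 17), -43) = Mul(Rational(-1071, 2), -43) = Rational(46053, 2)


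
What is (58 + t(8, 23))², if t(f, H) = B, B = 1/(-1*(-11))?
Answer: 408321/121 ≈ 3374.6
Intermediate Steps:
B = 1/11 ≈ 0.090909
t(f, H) = 1/11
(58 + t(8, 23))² = (58 + 1/11)² = (639/11)² = 408321/121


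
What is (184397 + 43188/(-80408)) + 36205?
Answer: 4434530607/20102 ≈ 2.2060e+5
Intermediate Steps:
(184397 + 43188/(-80408)) + 36205 = (184397 + 43188*(-1/80408)) + 36205 = (184397 - 10797/20102) + 36205 = 3706737697/20102 + 36205 = 4434530607/20102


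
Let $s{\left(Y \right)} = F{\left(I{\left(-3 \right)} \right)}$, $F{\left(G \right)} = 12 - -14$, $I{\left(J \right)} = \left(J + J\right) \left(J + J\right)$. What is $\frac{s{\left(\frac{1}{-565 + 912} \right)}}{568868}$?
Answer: $\frac{13}{284434} \approx 4.5705 \cdot 10^{-5}$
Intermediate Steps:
$I{\left(J \right)} = 4 J^{2}$ ($I{\left(J \right)} = 2 J 2 J = 4 J^{2}$)
$F{\left(G \right)} = 26$ ($F{\left(G \right)} = 12 + 14 = 26$)
$s{\left(Y \right)} = 26$
$\frac{s{\left(\frac{1}{-565 + 912} \right)}}{568868} = \frac{26}{568868} = 26 \cdot \frac{1}{568868} = \frac{13}{284434}$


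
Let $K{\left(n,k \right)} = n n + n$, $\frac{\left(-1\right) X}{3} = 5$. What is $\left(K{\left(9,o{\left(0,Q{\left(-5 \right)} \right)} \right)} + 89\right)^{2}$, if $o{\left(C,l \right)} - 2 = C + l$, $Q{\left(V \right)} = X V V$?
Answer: $32041$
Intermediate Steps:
$X = -15$ ($X = \left(-3\right) 5 = -15$)
$Q{\left(V \right)} = - 15 V^{2}$ ($Q{\left(V \right)} = - 15 V V = - 15 V^{2}$)
$o{\left(C,l \right)} = 2 + C + l$ ($o{\left(C,l \right)} = 2 + \left(C + l\right) = 2 + C + l$)
$K{\left(n,k \right)} = n + n^{2}$ ($K{\left(n,k \right)} = n^{2} + n = n + n^{2}$)
$\left(K{\left(9,o{\left(0,Q{\left(-5 \right)} \right)} \right)} + 89\right)^{2} = \left(9 \left(1 + 9\right) + 89\right)^{2} = \left(9 \cdot 10 + 89\right)^{2} = \left(90 + 89\right)^{2} = 179^{2} = 32041$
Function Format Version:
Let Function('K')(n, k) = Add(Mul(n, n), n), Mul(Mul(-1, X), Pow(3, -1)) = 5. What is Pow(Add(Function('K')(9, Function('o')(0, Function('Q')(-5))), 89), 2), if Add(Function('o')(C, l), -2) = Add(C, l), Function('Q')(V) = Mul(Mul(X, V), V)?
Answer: 32041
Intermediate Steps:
X = -15 (X = Mul(-3, 5) = -15)
Function('Q')(V) = Mul(-15, Pow(V, 2)) (Function('Q')(V) = Mul(Mul(-15, V), V) = Mul(-15, Pow(V, 2)))
Function('o')(C, l) = Add(2, C, l) (Function('o')(C, l) = Add(2, Add(C, l)) = Add(2, C, l))
Function('K')(n, k) = Add(n, Pow(n, 2)) (Function('K')(n, k) = Add(Pow(n, 2), n) = Add(n, Pow(n, 2)))
Pow(Add(Function('K')(9, Function('o')(0, Function('Q')(-5))), 89), 2) = Pow(Add(Mul(9, Add(1, 9)), 89), 2) = Pow(Add(Mul(9, 10), 89), 2) = Pow(Add(90, 89), 2) = Pow(179, 2) = 32041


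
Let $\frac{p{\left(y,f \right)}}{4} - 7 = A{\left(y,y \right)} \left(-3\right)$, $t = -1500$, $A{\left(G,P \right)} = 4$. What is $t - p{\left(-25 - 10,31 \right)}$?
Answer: $-1480$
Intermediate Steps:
$p{\left(y,f \right)} = -20$ ($p{\left(y,f \right)} = 28 + 4 \cdot 4 \left(-3\right) = 28 + 4 \left(-12\right) = 28 - 48 = -20$)
$t - p{\left(-25 - 10,31 \right)} = -1500 - -20 = -1500 + 20 = -1480$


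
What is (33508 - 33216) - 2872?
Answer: -2580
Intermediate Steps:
(33508 - 33216) - 2872 = 292 - 2872 = -2580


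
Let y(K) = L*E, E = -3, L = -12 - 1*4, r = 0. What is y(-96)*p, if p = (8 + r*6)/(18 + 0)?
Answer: 64/3 ≈ 21.333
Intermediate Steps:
L = -16 (L = -12 - 4 = -16)
y(K) = 48 (y(K) = -16*(-3) = 48)
p = 4/9 (p = (8 + 0*6)/(18 + 0) = (8 + 0)/18 = 8*(1/18) = 4/9 ≈ 0.44444)
y(-96)*p = 48*(4/9) = 64/3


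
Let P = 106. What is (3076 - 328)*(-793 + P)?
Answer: -1887876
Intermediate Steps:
(3076 - 328)*(-793 + P) = (3076 - 328)*(-793 + 106) = 2748*(-687) = -1887876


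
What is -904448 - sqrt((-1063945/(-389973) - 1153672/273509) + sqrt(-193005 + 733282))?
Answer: -904448 - sqrt(-16948708560823158622707 + 11376595641089443316049*sqrt(540277))/106661125257 ≈ -9.0448e+5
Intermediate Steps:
-904448 - sqrt((-1063945/(-389973) - 1153672/273509) + sqrt(-193005 + 733282)) = -904448 - sqrt((-1063945*(-1/389973) - 1153672*1/273509) + sqrt(540277)) = -904448 - sqrt((1063945/389973 - 1153672/273509) + sqrt(540277)) = -904448 - sqrt(-158902397851/106661125257 + sqrt(540277))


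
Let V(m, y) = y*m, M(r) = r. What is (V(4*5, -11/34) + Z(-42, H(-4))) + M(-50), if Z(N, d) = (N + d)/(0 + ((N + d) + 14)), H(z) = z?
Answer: -14969/272 ≈ -55.033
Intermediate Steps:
Z(N, d) = (N + d)/(14 + N + d) (Z(N, d) = (N + d)/(0 + (14 + N + d)) = (N + d)/(14 + N + d))
V(m, y) = m*y
(V(4*5, -11/34) + Z(-42, H(-4))) + M(-50) = ((4*5)*(-11/34) + (-42 - 4)/(14 - 42 - 4)) - 50 = (20*(-11*1/34) - 46/(-32)) - 50 = (20*(-11/34) - 1/32*(-46)) - 50 = (-110/17 + 23/16) - 50 = -1369/272 - 50 = -14969/272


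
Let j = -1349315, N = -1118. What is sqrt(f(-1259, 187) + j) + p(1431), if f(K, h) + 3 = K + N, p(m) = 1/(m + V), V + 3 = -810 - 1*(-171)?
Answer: 1/789 + I*sqrt(1351695) ≈ 0.0012674 + 1162.6*I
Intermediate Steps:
V = -642 (V = -3 + (-810 - 1*(-171)) = -3 + (-810 + 171) = -3 - 639 = -642)
p(m) = 1/(-642 + m) (p(m) = 1/(m - 642) = 1/(-642 + m))
f(K, h) = -1121 + K (f(K, h) = -3 + (K - 1118) = -3 + (-1118 + K) = -1121 + K)
sqrt(f(-1259, 187) + j) + p(1431) = sqrt((-1121 - 1259) - 1349315) + 1/(-642 + 1431) = sqrt(-2380 - 1349315) + 1/789 = sqrt(-1351695) + 1/789 = I*sqrt(1351695) + 1/789 = 1/789 + I*sqrt(1351695)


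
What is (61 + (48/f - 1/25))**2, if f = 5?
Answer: 3111696/625 ≈ 4978.7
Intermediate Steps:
(61 + (48/f - 1/25))**2 = (61 + (48/5 - 1/25))**2 = (61 + 239/25)**2 = (1764/25)**2 = 3111696/625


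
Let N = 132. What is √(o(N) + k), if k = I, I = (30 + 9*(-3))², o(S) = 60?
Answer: √69 ≈ 8.3066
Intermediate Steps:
I = 9 (I = (30 - 27)² = 3² = 9)
k = 9
√(o(N) + k) = √(60 + 9) = √69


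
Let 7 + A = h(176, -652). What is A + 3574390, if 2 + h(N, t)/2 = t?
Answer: 3573075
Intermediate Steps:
h(N, t) = -4 + 2*t
A = -1315 (A = -7 + (-4 + 2*(-652)) = -7 + (-4 - 1304) = -7 - 1308 = -1315)
A + 3574390 = -1315 + 3574390 = 3573075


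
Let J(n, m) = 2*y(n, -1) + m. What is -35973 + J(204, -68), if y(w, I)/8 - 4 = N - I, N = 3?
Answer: -35913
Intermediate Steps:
y(w, I) = 56 - 8*I (y(w, I) = 32 + 8*(3 - I) = 32 + (24 - 8*I) = 56 - 8*I)
J(n, m) = 128 + m (J(n, m) = 2*(56 - 8*(-1)) + m = 2*(56 + 8) + m = 2*64 + m = 128 + m)
-35973 + J(204, -68) = -35973 + (128 - 68) = -35973 + 60 = -35913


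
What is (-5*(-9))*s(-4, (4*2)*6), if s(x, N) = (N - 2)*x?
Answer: -8280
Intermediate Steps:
s(x, N) = x*(-2 + N) (s(x, N) = (-2 + N)*x = x*(-2 + N))
(-5*(-9))*s(-4, (4*2)*6) = (-5*(-9))*(-4*(-2 + (4*2)*6)) = 45*(-4*(-2 + 8*6)) = 45*(-4*(-2 + 48)) = 45*(-4*46) = 45*(-184) = -8280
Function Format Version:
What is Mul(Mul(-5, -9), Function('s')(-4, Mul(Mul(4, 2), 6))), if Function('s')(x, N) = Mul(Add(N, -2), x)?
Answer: -8280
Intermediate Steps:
Function('s')(x, N) = Mul(x, Add(-2, N)) (Function('s')(x, N) = Mul(Add(-2, N), x) = Mul(x, Add(-2, N)))
Mul(Mul(-5, -9), Function('s')(-4, Mul(Mul(4, 2), 6))) = Mul(Mul(-5, -9), Mul(-4, Add(-2, Mul(Mul(4, 2), 6)))) = Mul(45, Mul(-4, Add(-2, Mul(8, 6)))) = Mul(45, Mul(-4, Add(-2, 48))) = Mul(45, Mul(-4, 46)) = Mul(45, -184) = -8280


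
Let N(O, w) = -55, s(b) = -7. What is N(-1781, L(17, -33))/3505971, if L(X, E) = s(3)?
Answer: -55/3505971 ≈ -1.5688e-5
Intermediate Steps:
L(X, E) = -7
N(-1781, L(17, -33))/3505971 = -55/3505971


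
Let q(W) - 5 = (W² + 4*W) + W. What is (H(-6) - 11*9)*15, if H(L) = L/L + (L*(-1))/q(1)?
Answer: -16080/11 ≈ -1461.8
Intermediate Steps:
q(W) = 5 + W² + 5*W (q(W) = 5 + ((W² + 4*W) + W) = 5 + (W² + 5*W) = 5 + W² + 5*W)
H(L) = 1 - L/11 (H(L) = L/L + (L*(-1))/(5 + 1² + 5*1) = 1 + (-L)/(5 + 1 + 5) = 1 - L/11)
(H(-6) - 11*9)*15 = ((1 - 1/11*(-6)) - 11*9)*15 = ((1 + 6/11) - 99)*15 = (17/11 - 99)*15 = -1072/11*15 = -16080/11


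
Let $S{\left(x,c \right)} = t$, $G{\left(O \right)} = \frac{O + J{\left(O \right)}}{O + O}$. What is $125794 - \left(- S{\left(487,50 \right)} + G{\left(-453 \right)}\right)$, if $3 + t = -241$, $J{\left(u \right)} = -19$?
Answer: $\frac{56873914}{453} \approx 1.2555 \cdot 10^{5}$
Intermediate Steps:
$t = -244$ ($t = -3 - 241 = -244$)
$G{\left(O \right)} = \frac{-19 + O}{2 O}$ ($G{\left(O \right)} = \frac{O - 19}{O + O} = \frac{-19 + O}{2 O}$)
$S{\left(x,c \right)} = -244$
$125794 - \left(- S{\left(487,50 \right)} + G{\left(-453 \right)}\right) = 125794 - \left(244 + \frac{-19 - 453}{2 \left(-453\right)}\right) = 125794 - \left(244 + \frac{1}{2} \left(- \frac{1}{453}\right) \left(-472\right)\right) = 125794 - \frac{110768}{453} = \frac{56873914}{453}$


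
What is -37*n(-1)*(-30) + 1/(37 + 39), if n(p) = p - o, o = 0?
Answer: -84359/76 ≈ -1110.0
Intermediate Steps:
n(p) = p (n(p) = p - 1*0 = p + 0 = p)
-37*n(-1)*(-30) + 1/(37 + 39) = -(-37)*(-30) + 1/(37 + 39) = -37*30 + 1/76 = -1110 + 1/76 = -84359/76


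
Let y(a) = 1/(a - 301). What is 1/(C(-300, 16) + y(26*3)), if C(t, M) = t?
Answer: -223/66901 ≈ -0.0033333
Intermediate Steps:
y(a) = 1/(-301 + a)
1/(C(-300, 16) + y(26*3)) = 1/(-300 + 1/(-301 + 26*3)) = 1/(-300 + 1/(-301 + 78)) = 1/(-300 + 1/(-223)) = 1/(-300 - 1/223) = 1/(-66901/223) = -223/66901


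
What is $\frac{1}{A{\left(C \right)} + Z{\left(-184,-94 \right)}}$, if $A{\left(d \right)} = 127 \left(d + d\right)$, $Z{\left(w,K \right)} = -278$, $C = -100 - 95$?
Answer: $- \frac{1}{49808} \approx -2.0077 \cdot 10^{-5}$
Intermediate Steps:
$C = -195$ ($C = -100 - 95 = -195$)
$A{\left(d \right)} = 254 d$ ($A{\left(d \right)} = 127 \cdot 2 d = 254 d$)
$\frac{1}{A{\left(C \right)} + Z{\left(-184,-94 \right)}} = \frac{1}{254 \left(-195\right) - 278} = \frac{1}{-49530 - 278} = \frac{1}{-49808} = - \frac{1}{49808}$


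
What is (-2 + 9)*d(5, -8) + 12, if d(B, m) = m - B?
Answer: -79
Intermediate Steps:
(-2 + 9)*d(5, -8) + 12 = (-2 + 9)*(-8 - 1*5) + 12 = 7*(-8 - 5) + 12 = 7*(-13) + 12 = -91 + 12 = -79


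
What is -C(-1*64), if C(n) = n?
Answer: 64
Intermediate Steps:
-C(-1*64) = -(-1)*64 = -1*(-64) = 64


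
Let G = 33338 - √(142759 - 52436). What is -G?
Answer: -33338 + √90323 ≈ -33037.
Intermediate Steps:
G = 33338 - √90323 ≈ 33037.
-G = -(33338 - √90323) = -33338 + √90323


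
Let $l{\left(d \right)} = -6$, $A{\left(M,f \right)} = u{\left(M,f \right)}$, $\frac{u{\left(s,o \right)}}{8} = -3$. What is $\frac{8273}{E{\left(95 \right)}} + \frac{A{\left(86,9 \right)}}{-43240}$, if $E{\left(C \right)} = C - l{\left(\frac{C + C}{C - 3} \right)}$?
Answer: $\frac{44715868}{545905} \approx 81.911$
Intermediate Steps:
$u{\left(s,o \right)} = -24$ ($u{\left(s,o \right)} = 8 \left(-3\right) = -24$)
$A{\left(M,f \right)} = -24$
$E{\left(C \right)} = 6 + C$ ($E{\left(C \right)} = C - -6 = C + 6 = 6 + C$)
$\frac{8273}{E{\left(95 \right)}} + \frac{A{\left(86,9 \right)}}{-43240} = \frac{8273}{6 + 95} - \frac{24}{-43240} = \frac{8273}{101} - - \frac{3}{5405} = 8273 \cdot \frac{1}{101} + \frac{3}{5405} = \frac{8273}{101} + \frac{3}{5405} = \frac{44715868}{545905}$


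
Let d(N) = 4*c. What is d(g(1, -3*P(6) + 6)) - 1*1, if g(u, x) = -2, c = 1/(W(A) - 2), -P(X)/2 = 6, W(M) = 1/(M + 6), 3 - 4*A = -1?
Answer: -41/13 ≈ -3.1538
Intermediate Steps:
A = 1 (A = ¾ - ¼*(-1) = ¾ + ¼ = 1)
W(M) = 1/(6 + M)
P(X) = -12 (P(X) = -2*6 = -12)
c = -7/13 (c = 1/(1/(6 + 1) - 2) = 1/(1/7 - 2) = 1/(⅐ - 2) = 1/(-13/7) = -7/13 ≈ -0.53846)
d(N) = -28/13 (d(N) = 4*(-7/13) = -28/13)
d(g(1, -3*P(6) + 6)) - 1*1 = -28/13 - 1*1 = -28/13 - 1 = -41/13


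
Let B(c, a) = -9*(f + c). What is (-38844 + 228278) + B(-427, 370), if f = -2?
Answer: 193295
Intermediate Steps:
B(c, a) = 18 - 9*c (B(c, a) = -9*(-2 + c) = 18 - 9*c)
(-38844 + 228278) + B(-427, 370) = (-38844 + 228278) + (18 - 9*(-427)) = 189434 + (18 + 3843) = 189434 + 3861 = 193295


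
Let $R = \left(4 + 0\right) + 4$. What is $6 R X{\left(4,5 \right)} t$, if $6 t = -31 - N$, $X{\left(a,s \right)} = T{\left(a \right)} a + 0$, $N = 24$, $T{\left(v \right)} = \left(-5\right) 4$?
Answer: $35200$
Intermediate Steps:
$T{\left(v \right)} = -20$
$R = 8$ ($R = 4 + 4 = 8$)
$X{\left(a,s \right)} = - 20 a$ ($X{\left(a,s \right)} = - 20 a + 0 = - 20 a$)
$t = - \frac{55}{6}$ ($t = \frac{-31 - 24}{6} = \frac{1}{6} \left(-55\right) = - \frac{55}{6} \approx -9.1667$)
$6 R X{\left(4,5 \right)} t = 6 \cdot 8 \left(\left(-20\right) 4\right) \left(- \frac{55}{6}\right) = 48 \left(-80\right) \left(- \frac{55}{6}\right) = \left(-3840\right) \left(- \frac{55}{6}\right) = 35200$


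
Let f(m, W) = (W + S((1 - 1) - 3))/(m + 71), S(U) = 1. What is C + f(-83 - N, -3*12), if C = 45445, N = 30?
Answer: 272675/6 ≈ 45446.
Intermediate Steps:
f(m, W) = (1 + W)/(71 + m) (f(m, W) = (W + 1)/(m + 71) = (1 + W)/(71 + m))
C + f(-83 - N, -3*12) = 45445 + (1 - 3*12)/(71 + (-83 - 1*30)) = 45445 + (1 - 36)/(71 + (-83 - 30)) = 45445 - 35/(71 - 113) = 45445 - 35/(-42) = 45445 - 1/42*(-35) = 45445 + ⅚ = 272675/6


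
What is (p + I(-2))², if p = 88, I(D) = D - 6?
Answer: 6400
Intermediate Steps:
I(D) = -6 + D
(p + I(-2))² = (88 + (-6 - 2))² = (88 - 8)² = 80² = 6400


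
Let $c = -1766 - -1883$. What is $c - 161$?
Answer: $-44$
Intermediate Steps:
$c = 117$ ($c = -1766 + 1883 = 117$)
$c - 161 = 117 - 161 = -44$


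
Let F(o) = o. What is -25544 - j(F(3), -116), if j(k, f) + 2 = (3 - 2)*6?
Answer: -25548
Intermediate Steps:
j(k, f) = 4 (j(k, f) = -2 + (3 - 2)*6 = -2 + 1*6 = -2 + 6 = 4)
-25544 - j(F(3), -116) = -25544 - 1*4 = -25544 - 4 = -25548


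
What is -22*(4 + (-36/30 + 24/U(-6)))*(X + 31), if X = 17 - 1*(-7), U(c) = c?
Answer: 1452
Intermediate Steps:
X = 24 (X = 17 + 7 = 24)
-22*(4 + (-36/30 + 24/U(-6)))*(X + 31) = -22*(4 + (-36/30 + 24/(-6)))*(24 + 31) = -22*(4 + (-36*1/30 + 24*(-⅙)))*55 = -22*(4 + (-6/5 - 4))*55 = -22*(4 - 26/5)*55 = -(-132)*55/5 = -22*(-66) = 1452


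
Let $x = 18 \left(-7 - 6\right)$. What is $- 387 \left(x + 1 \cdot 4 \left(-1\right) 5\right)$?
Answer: $98298$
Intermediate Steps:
$x = -234$ ($x = 18 \left(-13\right) = -234$)
$- 387 \left(x + 1 \cdot 4 \left(-1\right) 5\right) = - 387 \left(-234 + 1 \cdot 4 \left(-1\right) 5\right) = - 387 \left(-234 + 1 \left(\left(-4\right) 5\right)\right) = - 387 \left(-234 + 1 \left(-20\right)\right) = - 387 \left(-234 - 20\right) = \left(-387\right) \left(-254\right) = 98298$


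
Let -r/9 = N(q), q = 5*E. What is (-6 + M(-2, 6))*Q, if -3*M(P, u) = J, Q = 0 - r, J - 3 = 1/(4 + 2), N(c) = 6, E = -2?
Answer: -381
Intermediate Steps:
q = -10 (q = 5*(-2) = -10)
r = -54 (r = -9*6 = -54)
J = 19/6 (J = 3 + 1/(4 + 2) = 3 + 1/6 = 3 + ⅙ = 19/6 ≈ 3.1667)
Q = 54 (Q = 0 - 1*(-54) = 0 + 54 = 54)
M(P, u) = -19/18 (M(P, u) = -⅓*19/6 = -19/18)
(-6 + M(-2, 6))*Q = (-6 - 19/18)*54 = -127/18*54 = -381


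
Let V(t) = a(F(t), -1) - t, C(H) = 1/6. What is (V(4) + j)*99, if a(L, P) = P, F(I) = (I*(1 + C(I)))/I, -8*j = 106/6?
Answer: -5709/8 ≈ -713.63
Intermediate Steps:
C(H) = 1/6
j = -53/24 (j = -53/(4*6) = -1/8*53/3 = -53/24 ≈ -2.2083)
F(I) = 7/6 (F(I) = (I*(1 + 1/6))/I = (I*(7/6))/I = (7*I/6)/I = 7/6)
V(t) = -1 - t
(V(4) + j)*99 = ((-1 - 1*4) - 53/24)*99 = ((-1 - 4) - 53/24)*99 = (-5 - 53/24)*99 = -173/24*99 = -5709/8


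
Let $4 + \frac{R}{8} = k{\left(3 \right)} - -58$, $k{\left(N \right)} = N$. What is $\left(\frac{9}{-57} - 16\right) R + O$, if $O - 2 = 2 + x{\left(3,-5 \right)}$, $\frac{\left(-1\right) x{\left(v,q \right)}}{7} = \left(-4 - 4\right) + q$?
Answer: $-7273$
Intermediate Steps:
$x{\left(v,q \right)} = 56 - 7 q$ ($x{\left(v,q \right)} = - 7 \left(\left(-4 - 4\right) + q\right) = - 7 \left(-8 + q\right) = 56 - 7 q$)
$R = 456$ ($R = -32 + 8 \left(3 - -58\right) = -32 + 8 \left(3 + 58\right) = -32 + 8 \cdot 61 = -32 + 488 = 456$)
$O = 95$ ($O = 2 + \left(2 + \left(56 - -35\right)\right) = 2 + \left(2 + \left(56 + 35\right)\right) = 2 + \left(2 + 91\right) = 2 + 93 = 95$)
$\left(\frac{9}{-57} - 16\right) R + O = \left(\frac{9}{-57} - 16\right) 456 + 95 = \left(9 \left(- \frac{1}{57}\right) - 16\right) 456 + 95 = \left(- \frac{3}{19} - 16\right) 456 + 95 = \left(- \frac{307}{19}\right) 456 + 95 = -7368 + 95 = -7273$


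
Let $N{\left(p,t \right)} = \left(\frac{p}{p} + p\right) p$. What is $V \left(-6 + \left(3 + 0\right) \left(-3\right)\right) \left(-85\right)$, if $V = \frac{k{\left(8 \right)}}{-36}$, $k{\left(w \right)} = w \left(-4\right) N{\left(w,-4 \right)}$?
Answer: $81600$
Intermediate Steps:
$N{\left(p,t \right)} = p \left(1 + p\right)$ ($N{\left(p,t \right)} = \left(1 + p\right) p = p \left(1 + p\right)$)
$k{\left(w \right)} = - 4 w^{2} \left(1 + w\right)$ ($k{\left(w \right)} = w \left(-4\right) w \left(1 + w\right) = - 4 w w \left(1 + w\right) = - 4 w^{2} \left(1 + w\right)$)
$V = 64$ ($V = \frac{4 \cdot 8^{2} \left(-1 - 8\right)}{-36} = 4 \cdot 64 \left(-1 - 8\right) \left(- \frac{1}{36}\right) = 4 \cdot 64 \left(-9\right) \left(- \frac{1}{36}\right) = \left(-2304\right) \left(- \frac{1}{36}\right) = 64$)
$V \left(-6 + \left(3 + 0\right) \left(-3\right)\right) \left(-85\right) = 64 \left(-6 + \left(3 + 0\right) \left(-3\right)\right) \left(-85\right) = 64 \left(-6 + 3 \left(-3\right)\right) \left(-85\right) = 64 \left(-6 - 9\right) \left(-85\right) = 64 \left(-15\right) \left(-85\right) = \left(-960\right) \left(-85\right) = 81600$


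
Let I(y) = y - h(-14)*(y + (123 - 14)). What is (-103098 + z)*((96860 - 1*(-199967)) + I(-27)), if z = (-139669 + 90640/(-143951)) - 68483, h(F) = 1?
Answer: -13294402334122020/143951 ≈ -9.2354e+10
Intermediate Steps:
I(y) = -109 (I(y) = y - (y + (123 - 14)) = y - (y + 109) = y - (109 + y) = y + (-109 - y) = -109)
z = -29963779192/143951 (z = (-139669 + 90640*(-1/143951)) - 68483 = (-139669 - 90640/143951) - 68483 = -20105582859/143951 - 68483 = -29963779192/143951 ≈ -2.0815e+5)
(-103098 + z)*((96860 - 1*(-199967)) + I(-27)) = (-103098 - 29963779192/143951)*((96860 - 1*(-199967)) - 109) = -44804839390*((96860 + 199967) - 109)/143951 = -44804839390*(296827 - 109)/143951 = -44804839390/143951*296718 = -13294402334122020/143951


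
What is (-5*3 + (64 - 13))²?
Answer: 1296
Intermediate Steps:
(-5*3 + (64 - 13))² = (-15 + 51)² = 36² = 1296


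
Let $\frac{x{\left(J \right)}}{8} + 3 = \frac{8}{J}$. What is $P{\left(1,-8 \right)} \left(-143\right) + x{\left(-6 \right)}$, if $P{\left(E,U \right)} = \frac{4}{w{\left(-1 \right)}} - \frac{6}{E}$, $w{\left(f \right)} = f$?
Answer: $\frac{4186}{3} \approx 1395.3$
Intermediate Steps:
$P{\left(E,U \right)} = -4 - \frac{6}{E}$ ($P{\left(E,U \right)} = \frac{4}{-1} - \frac{6}{E} = 4 \left(-1\right) - \frac{6}{E} = -4 - \frac{6}{E}$)
$x{\left(J \right)} = -24 + \frac{64}{J}$ ($x{\left(J \right)} = -24 + 8 \frac{8}{J} = -24 + \frac{64}{J}$)
$P{\left(1,-8 \right)} \left(-143\right) + x{\left(-6 \right)} = \left(-4 - \frac{6}{1}\right) \left(-143\right) - \left(24 - \frac{64}{-6}\right) = \left(-4 - 6\right) \left(-143\right) + \left(-24 + 64 \left(- \frac{1}{6}\right)\right) = \left(-4 - 6\right) \left(-143\right) - \frac{104}{3} = \left(-10\right) \left(-143\right) - \frac{104}{3} = 1430 - \frac{104}{3} = \frac{4186}{3}$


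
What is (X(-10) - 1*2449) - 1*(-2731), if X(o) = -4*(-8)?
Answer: 314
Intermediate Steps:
X(o) = 32
(X(-10) - 1*2449) - 1*(-2731) = (32 - 1*2449) - 1*(-2731) = (32 - 2449) + 2731 = -2417 + 2731 = 314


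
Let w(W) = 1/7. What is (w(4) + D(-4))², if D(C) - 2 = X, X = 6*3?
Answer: 19881/49 ≈ 405.73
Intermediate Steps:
X = 18
D(C) = 20 (D(C) = 2 + 18 = 20)
w(W) = ⅐
(w(4) + D(-4))² = (⅐ + 20)² = (141/7)² = 19881/49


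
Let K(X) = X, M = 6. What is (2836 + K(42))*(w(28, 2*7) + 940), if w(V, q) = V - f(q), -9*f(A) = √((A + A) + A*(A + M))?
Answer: 2785904 + 5756*√77/9 ≈ 2.7915e+6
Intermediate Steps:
f(A) = -√(2*A + A*(6 + A))/9 (f(A) = -√((A + A) + A*(A + 6))/9 = -√(2*A + A*(6 + A))/9)
w(V, q) = V + √(q*(8 + q))/9 (w(V, q) = V - (-1)*√(q*(8 + q))/9 = V + √(q*(8 + q))/9)
(2836 + K(42))*(w(28, 2*7) + 940) = (2836 + 42)*((28 + √((2*7)*(8 + 2*7))/9) + 940) = 2878*((28 + √(14*(8 + 14))/9) + 940) = 2878*((28 + √(14*22)/9) + 940) = 2878*((28 + √308/9) + 940) = 2878*((28 + (2*√77)/9) + 940) = 2878*((28 + 2*√77/9) + 940) = 2878*(968 + 2*√77/9) = 2785904 + 5756*√77/9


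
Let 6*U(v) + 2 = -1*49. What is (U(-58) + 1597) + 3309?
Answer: 9795/2 ≈ 4897.5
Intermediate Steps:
U(v) = -17/2 (U(v) = -⅓ + (-1*49)/6 = -⅓ + (⅙)*(-49) = -⅓ - 49/6 = -17/2)
(U(-58) + 1597) + 3309 = (-17/2 + 1597) + 3309 = 3177/2 + 3309 = 9795/2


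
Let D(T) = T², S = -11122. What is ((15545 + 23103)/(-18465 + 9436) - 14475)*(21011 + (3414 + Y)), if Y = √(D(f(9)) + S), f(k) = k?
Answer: -3193163856775/9029 - 130733423*I*√11041/9029 ≈ -3.5366e+8 - 1.5214e+6*I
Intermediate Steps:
Y = I*√11041 (Y = √(9² - 11122) = √(81 - 11122) = √(-11041) = I*√11041 ≈ 105.08*I)
((15545 + 23103)/(-18465 + 9436) - 14475)*(21011 + (3414 + Y)) = ((15545 + 23103)/(-18465 + 9436) - 14475)*(21011 + (3414 + I*√11041)) = (38648/(-9029) - 14475)*(24425 + I*√11041) = (38648*(-1/9029) - 14475)*(24425 + I*√11041) = (-38648/9029 - 14475)*(24425 + I*√11041) = -130733423*(24425 + I*√11041)/9029 = -3193163856775/9029 - 130733423*I*√11041/9029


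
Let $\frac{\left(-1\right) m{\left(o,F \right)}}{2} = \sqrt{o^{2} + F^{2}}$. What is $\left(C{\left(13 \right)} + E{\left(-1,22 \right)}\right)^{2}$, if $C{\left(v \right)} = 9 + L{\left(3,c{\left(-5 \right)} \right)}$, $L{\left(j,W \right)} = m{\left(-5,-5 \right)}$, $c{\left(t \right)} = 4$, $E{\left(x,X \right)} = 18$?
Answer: $929 - 540 \sqrt{2} \approx 165.32$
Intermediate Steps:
$m{\left(o,F \right)} = - 2 \sqrt{F^{2} + o^{2}}$ ($m{\left(o,F \right)} = - 2 \sqrt{o^{2} + F^{2}} = - 2 \sqrt{F^{2} + o^{2}}$)
$L{\left(j,W \right)} = - 10 \sqrt{2}$ ($L{\left(j,W \right)} = - 2 \sqrt{\left(-5\right)^{2} + \left(-5\right)^{2}} = - 2 \sqrt{25 + 25} = - 2 \sqrt{50} = - 2 \cdot 5 \sqrt{2} = - 10 \sqrt{2}$)
$C{\left(v \right)} = 9 - 10 \sqrt{2}$
$\left(C{\left(13 \right)} + E{\left(-1,22 \right)}\right)^{2} = \left(\left(9 - 10 \sqrt{2}\right) + 18\right)^{2} = \left(27 - 10 \sqrt{2}\right)^{2}$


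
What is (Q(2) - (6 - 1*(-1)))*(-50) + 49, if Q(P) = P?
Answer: 299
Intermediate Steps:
(Q(2) - (6 - 1*(-1)))*(-50) + 49 = (2 - (6 - 1*(-1)))*(-50) + 49 = (2 - (6 + 1))*(-50) + 49 = (2 - 1*7)*(-50) + 49 = (2 - 7)*(-50) + 49 = -5*(-50) + 49 = 250 + 49 = 299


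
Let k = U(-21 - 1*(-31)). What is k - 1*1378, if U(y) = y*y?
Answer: -1278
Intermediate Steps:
U(y) = y²
k = 100 (k = (-21 - 1*(-31))² = (-21 + 31)² = 10² = 100)
k - 1*1378 = 100 - 1*1378 = 100 - 1378 = -1278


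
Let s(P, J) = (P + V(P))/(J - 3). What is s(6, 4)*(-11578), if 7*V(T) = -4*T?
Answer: -29772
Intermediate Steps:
V(T) = -4*T/7 (V(T) = (-4*T)/7 = -4*T/7)
s(P, J) = 3*P/(7*(-3 + J)) (s(P, J) = (P - 4*P/7)/(J - 3) = (3*P/7)/(-3 + J) = 3*P/(7*(-3 + J)))
s(6, 4)*(-11578) = ((3/7)*6/(-3 + 4))*(-11578) = ((3/7)*6/1)*(-11578) = ((3/7)*6*1)*(-11578) = (18/7)*(-11578) = -29772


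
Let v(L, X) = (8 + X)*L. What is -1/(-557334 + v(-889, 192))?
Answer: 1/735134 ≈ 1.3603e-6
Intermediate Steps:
v(L, X) = L*(8 + X)
-1/(-557334 + v(-889, 192)) = -1/(-557334 - 889*(8 + 192)) = -1/(-557334 - 889*200) = -1/(-557334 - 177800) = -1/(-735134) = -1*(-1/735134) = 1/735134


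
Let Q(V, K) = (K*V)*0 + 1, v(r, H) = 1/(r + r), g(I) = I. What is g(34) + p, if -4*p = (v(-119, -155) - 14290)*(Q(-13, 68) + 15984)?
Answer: 54365353053/952 ≈ 5.7106e+7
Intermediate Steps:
v(r, H) = 1/(2*r)
Q(V, K) = 1 (Q(V, K) = 0 + 1 = 1)
p = 54365320685/952 (p = -((1/2)/(-119) - 14290)*(1 + 15984)/4 = -((1/2)*(-1/119) - 14290)*15985/4 = -(-1/238 - 14290)*15985/4 = -(-3401021)*15985/952 = -1/4*(-54365320685/238) = 54365320685/952 ≈ 5.7106e+7)
g(34) + p = 34 + 54365320685/952 = 54365353053/952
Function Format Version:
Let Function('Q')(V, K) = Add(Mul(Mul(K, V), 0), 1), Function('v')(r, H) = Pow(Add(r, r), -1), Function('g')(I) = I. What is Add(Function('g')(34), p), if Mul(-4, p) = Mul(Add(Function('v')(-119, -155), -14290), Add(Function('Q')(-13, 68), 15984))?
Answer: Rational(54365353053, 952) ≈ 5.7106e+7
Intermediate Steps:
Function('v')(r, H) = Mul(Rational(1, 2), Pow(r, -1)) (Function('v')(r, H) = Pow(Mul(2, r), -1) = Mul(Rational(1, 2), Pow(r, -1)))
Function('Q')(V, K) = 1 (Function('Q')(V, K) = Add(0, 1) = 1)
p = Rational(54365320685, 952) (p = Mul(Rational(-1, 4), Mul(Add(Mul(Rational(1, 2), Pow(-119, -1)), -14290), Add(1, 15984))) = Mul(Rational(-1, 4), Mul(Add(Mul(Rational(1, 2), Rational(-1, 119)), -14290), 15985)) = Mul(Rational(-1, 4), Mul(Add(Rational(-1, 238), -14290), 15985)) = Mul(Rational(-1, 4), Mul(Rational(-3401021, 238), 15985)) = Mul(Rational(-1, 4), Rational(-54365320685, 238)) = Rational(54365320685, 952) ≈ 5.7106e+7)
Add(Function('g')(34), p) = Add(34, Rational(54365320685, 952)) = Rational(54365353053, 952)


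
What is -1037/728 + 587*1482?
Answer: 633310915/728 ≈ 8.6993e+5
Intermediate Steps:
-1037/728 + 587*1482 = -1037*1/728 + 869934 = -1037/728 + 869934 = 633310915/728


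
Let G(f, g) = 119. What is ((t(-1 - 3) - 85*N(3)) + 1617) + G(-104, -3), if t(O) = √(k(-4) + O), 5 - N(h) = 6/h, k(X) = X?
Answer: 1481 + 2*I*√2 ≈ 1481.0 + 2.8284*I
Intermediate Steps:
N(h) = 5 - 6/h
t(O) = √(-4 + O)
((t(-1 - 3) - 85*N(3)) + 1617) + G(-104, -3) = ((√(-4 + (-1 - 3)) - 85*(5 - 6/3)) + 1617) + 119 = ((√(-4 - 4) - 85*(5 - 6*⅓)) + 1617) + 119 = ((√(-8) - 85*(5 - 2)) + 1617) + 119 = ((2*I*√2 - 85*3) + 1617) + 119 = ((2*I*√2 - 255) + 1617) + 119 = ((-255 + 2*I*√2) + 1617) + 119 = (1362 + 2*I*√2) + 119 = 1481 + 2*I*√2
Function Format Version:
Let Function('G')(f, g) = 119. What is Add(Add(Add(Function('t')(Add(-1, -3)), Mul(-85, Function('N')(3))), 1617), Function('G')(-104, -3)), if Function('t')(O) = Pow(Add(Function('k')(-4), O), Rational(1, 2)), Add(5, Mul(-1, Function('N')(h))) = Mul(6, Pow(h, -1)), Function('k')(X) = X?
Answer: Add(1481, Mul(2, I, Pow(2, Rational(1, 2)))) ≈ Add(1481.0, Mul(2.8284, I))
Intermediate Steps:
Function('N')(h) = Add(5, Mul(-6, Pow(h, -1))) (Function('N')(h) = Add(5, Mul(-1, Mul(6, Pow(h, -1)))) = Add(5, Mul(-6, Pow(h, -1))))
Function('t')(O) = Pow(Add(-4, O), Rational(1, 2))
Add(Add(Add(Function('t')(Add(-1, -3)), Mul(-85, Function('N')(3))), 1617), Function('G')(-104, -3)) = Add(Add(Add(Pow(Add(-4, Add(-1, -3)), Rational(1, 2)), Mul(-85, Add(5, Mul(-6, Pow(3, -1))))), 1617), 119) = Add(Add(Add(Pow(Add(-4, -4), Rational(1, 2)), Mul(-85, Add(5, Mul(-6, Rational(1, 3))))), 1617), 119) = Add(Add(Add(Pow(-8, Rational(1, 2)), Mul(-85, Add(5, -2))), 1617), 119) = Add(Add(Add(Mul(2, I, Pow(2, Rational(1, 2))), Mul(-85, 3)), 1617), 119) = Add(Add(Add(Mul(2, I, Pow(2, Rational(1, 2))), -255), 1617), 119) = Add(Add(Add(-255, Mul(2, I, Pow(2, Rational(1, 2)))), 1617), 119) = Add(Add(1362, Mul(2, I, Pow(2, Rational(1, 2)))), 119) = Add(1481, Mul(2, I, Pow(2, Rational(1, 2))))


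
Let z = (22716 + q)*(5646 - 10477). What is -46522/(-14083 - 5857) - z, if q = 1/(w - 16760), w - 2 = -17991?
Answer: 38019497764071299/346447530 ≈ 1.0974e+8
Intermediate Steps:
w = -17989 (w = 2 - 17991 = -17989)
q = -1/34749 (q = 1/(-17989 - 16760) = 1/(-34749) = -1/34749 ≈ -2.8778e-5)
z = -3813389865173/34749 (z = (22716 - 1/34749)*(5646 - 10477) = (789358283/34749)*(-4831) = -3813389865173/34749 ≈ -1.0974e+8)
-46522/(-14083 - 5857) - z = -46522/(-14083 - 5857) - 1*(-3813389865173/34749) = -46522/(-19940) + 3813389865173/34749 = -46522*(-1/19940) + 3813389865173/34749 = 23261/9970 + 3813389865173/34749 = 38019497764071299/346447530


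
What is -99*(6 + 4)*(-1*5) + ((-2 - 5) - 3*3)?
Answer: 4934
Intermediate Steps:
-99*(6 + 4)*(-1*5) + ((-2 - 5) - 3*3) = -990*(-5) + (-7 - 9) = -99*(-50) - 16 = 4950 - 16 = 4934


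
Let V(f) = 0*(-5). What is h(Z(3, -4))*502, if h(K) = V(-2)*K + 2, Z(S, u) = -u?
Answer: 1004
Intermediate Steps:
V(f) = 0
h(K) = 2 (h(K) = 0*K + 2 = 0 + 2 = 2)
h(Z(3, -4))*502 = 2*502 = 1004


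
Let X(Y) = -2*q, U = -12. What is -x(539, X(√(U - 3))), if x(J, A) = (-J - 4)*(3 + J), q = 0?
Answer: 294306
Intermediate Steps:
X(Y) = 0 (X(Y) = -2*0 = 0)
x(J, A) = (-4 - J)*(3 + J)
-x(539, X(√(U - 3))) = -(-12 - 1*539² - 7*539) = -(-12 - 1*290521 - 3773) = -(-12 - 290521 - 3773) = -1*(-294306) = 294306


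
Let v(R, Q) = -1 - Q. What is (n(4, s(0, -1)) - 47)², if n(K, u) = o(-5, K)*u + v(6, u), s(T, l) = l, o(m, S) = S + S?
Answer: 3025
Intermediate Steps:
o(m, S) = 2*S
n(K, u) = -1 - u + 2*K*u (n(K, u) = (2*K)*u + (-1 - u) = 2*K*u + (-1 - u) = -1 - u + 2*K*u)
(n(4, s(0, -1)) - 47)² = ((-1 - 1*(-1) + 2*4*(-1)) - 47)² = ((-1 + 1 - 8) - 47)² = (-8 - 47)² = (-55)² = 3025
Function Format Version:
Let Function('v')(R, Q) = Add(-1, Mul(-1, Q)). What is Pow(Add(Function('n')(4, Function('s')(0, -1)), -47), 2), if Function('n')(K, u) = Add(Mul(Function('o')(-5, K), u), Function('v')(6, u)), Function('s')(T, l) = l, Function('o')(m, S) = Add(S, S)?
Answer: 3025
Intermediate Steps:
Function('o')(m, S) = Mul(2, S)
Function('n')(K, u) = Add(-1, Mul(-1, u), Mul(2, K, u)) (Function('n')(K, u) = Add(Mul(Mul(2, K), u), Add(-1, Mul(-1, u))) = Add(Mul(2, K, u), Add(-1, Mul(-1, u))) = Add(-1, Mul(-1, u), Mul(2, K, u)))
Pow(Add(Function('n')(4, Function('s')(0, -1)), -47), 2) = Pow(Add(Add(-1, Mul(-1, -1), Mul(2, 4, -1)), -47), 2) = Pow(Add(Add(-1, 1, -8), -47), 2) = Pow(Add(-8, -47), 2) = Pow(-55, 2) = 3025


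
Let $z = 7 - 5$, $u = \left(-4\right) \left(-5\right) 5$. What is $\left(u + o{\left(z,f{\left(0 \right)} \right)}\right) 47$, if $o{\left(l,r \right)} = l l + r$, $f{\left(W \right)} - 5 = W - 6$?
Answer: $4841$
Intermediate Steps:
$f{\left(W \right)} = -1 + W$ ($f{\left(W \right)} = 5 + \left(W - 6\right) = 5 + \left(-6 + W\right) = -1 + W$)
$u = 100$ ($u = 20 \cdot 5 = 100$)
$z = 2$
$o{\left(l,r \right)} = r + l^{2}$ ($o{\left(l,r \right)} = l^{2} + r = r + l^{2}$)
$\left(u + o{\left(z,f{\left(0 \right)} \right)}\right) 47 = \left(100 + \left(\left(-1 + 0\right) + 2^{2}\right)\right) 47 = \left(100 + \left(-1 + 4\right)\right) 47 = \left(100 + 3\right) 47 = 103 \cdot 47 = 4841$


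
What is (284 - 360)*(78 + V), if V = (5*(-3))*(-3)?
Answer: -9348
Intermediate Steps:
V = 45 (V = -15*(-3) = 45)
(284 - 360)*(78 + V) = (284 - 360)*(78 + 45) = -76*123 = -9348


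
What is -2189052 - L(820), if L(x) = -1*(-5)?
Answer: -2189057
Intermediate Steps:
L(x) = 5
-2189052 - L(820) = -2189052 - 1*5 = -2189052 - 5 = -2189057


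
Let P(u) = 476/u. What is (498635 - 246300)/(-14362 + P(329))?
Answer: -11859745/674946 ≈ -17.571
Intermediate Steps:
(498635 - 246300)/(-14362 + P(329)) = (498635 - 246300)/(-14362 + 476/329) = 252335/(-14362 + 476*(1/329)) = 252335/(-14362 + 68/47) = 252335/(-674946/47) = 252335*(-47/674946) = -11859745/674946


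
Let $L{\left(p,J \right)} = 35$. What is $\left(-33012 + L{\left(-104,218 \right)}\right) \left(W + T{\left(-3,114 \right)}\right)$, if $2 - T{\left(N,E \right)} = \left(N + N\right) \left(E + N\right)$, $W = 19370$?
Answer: $-660793126$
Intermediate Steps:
$T{\left(N,E \right)} = 2 - 2 N \left(E + N\right)$ ($T{\left(N,E \right)} = 2 - \left(N + N\right) \left(E + N\right) = 2 - 2 N \left(E + N\right)$)
$\left(-33012 + L{\left(-104,218 \right)}\right) \left(W + T{\left(-3,114 \right)}\right) = \left(-33012 + 35\right) \left(19370 - \left(-2 - 684 + 18\right)\right) = - 32977 \left(19370 + \left(2 - 18 + 684\right)\right) = - 32977 \left(19370 + 668\right) = \left(-32977\right) 20038 = -660793126$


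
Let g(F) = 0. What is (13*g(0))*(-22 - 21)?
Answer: 0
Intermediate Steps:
(13*g(0))*(-22 - 21) = (13*0)*(-22 - 21) = 0*(-43) = 0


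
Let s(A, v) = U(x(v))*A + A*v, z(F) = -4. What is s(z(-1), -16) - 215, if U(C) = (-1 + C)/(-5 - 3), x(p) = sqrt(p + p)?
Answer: -303/2 + 2*I*sqrt(2) ≈ -151.5 + 2.8284*I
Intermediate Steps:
x(p) = sqrt(2)*sqrt(p) (x(p) = sqrt(2*p) = sqrt(2)*sqrt(p))
U(C) = 1/8 - C/8 (U(C) = (-1 + C)/(-8) = (-1 + C)*(-1/8) = 1/8 - C/8)
s(A, v) = A*v + A*(1/8 - sqrt(2)*sqrt(v)/8) (s(A, v) = (1/8 - sqrt(2)*sqrt(v)/8)*A + A*v = A*(1/8 - sqrt(2)*sqrt(v)/8) + A*v = A*v + A*(1/8 - sqrt(2)*sqrt(v)/8))
s(z(-1), -16) - 215 = (1/8)*(-4)*(1 + 8*(-16) - sqrt(2)*sqrt(-16)) - 215 = (1/8)*(-4)*(1 - 128 - sqrt(2)*4*I) - 215 = (1/8)*(-4)*(1 - 128 - 4*I*sqrt(2)) - 215 = (1/8)*(-4)*(-127 - 4*I*sqrt(2)) - 215 = (127/2 + 2*I*sqrt(2)) - 215 = -303/2 + 2*I*sqrt(2)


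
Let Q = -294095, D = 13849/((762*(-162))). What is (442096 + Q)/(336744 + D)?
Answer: 18269835444/41569012487 ≈ 0.43951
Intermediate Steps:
D = -13849/123444 (D = 13849/(-123444) = 13849*(-1/123444) = -13849/123444 ≈ -0.11219)
(442096 + Q)/(336744 + D) = (442096 - 294095)/(336744 - 13849/123444) = 148001/(41569012487/123444) = 148001*(123444/41569012487) = 18269835444/41569012487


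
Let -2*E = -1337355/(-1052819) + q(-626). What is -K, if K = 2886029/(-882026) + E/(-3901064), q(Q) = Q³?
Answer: 125754399403347959721/3622581597056696816 ≈ 34.714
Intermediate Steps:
E = 258271634688589/2105638 (E = -(-1337355/(-1052819) + (-626)³)/2 = -(-1337355*(-1/1052819) - 245314376)/2 = -(1337355/1052819 - 245314376)/2 = -½*(-258271634688589/1052819) = 258271634688589/2105638 ≈ 1.2266e+8)
K = -125754399403347959721/3622581597056696816 (K = 2886029/(-882026) + (258271634688589/2105638)/(-3901064) = 2886029*(-1/882026) + (258271634688589/2105638)*(-1/3901064) = -2886029/882026 - 258271634688589/8214228598832 = -125754399403347959721/3622581597056696816 ≈ -34.714)
-K = -1*(-125754399403347959721/3622581597056696816) = 125754399403347959721/3622581597056696816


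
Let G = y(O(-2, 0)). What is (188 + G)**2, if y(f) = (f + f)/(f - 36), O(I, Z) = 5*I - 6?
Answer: 6012304/169 ≈ 35576.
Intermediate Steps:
O(I, Z) = -6 + 5*I
y(f) = 2*f/(-36 + f) (y(f) = (2*f)/(-36 + f) = 2*f/(-36 + f))
G = 8/13 (G = 2*(-6 + 5*(-2))/(-36 + (-6 + 5*(-2))) = 2*(-6 - 10)/(-36 + (-6 - 10)) = 2*(-16)/(-36 - 16) = 2*(-16)/(-52) = 2*(-16)*(-1/52) = 8/13 ≈ 0.61539)
(188 + G)**2 = (188 + 8/13)**2 = (2452/13)**2 = 6012304/169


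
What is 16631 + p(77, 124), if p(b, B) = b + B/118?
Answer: 985834/59 ≈ 16709.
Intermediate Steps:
p(b, B) = b + B/118 (p(b, B) = b + B*(1/118) = b + B/118)
16631 + p(77, 124) = 16631 + (77 + (1/118)*124) = 16631 + (77 + 62/59) = 16631 + 4605/59 = 985834/59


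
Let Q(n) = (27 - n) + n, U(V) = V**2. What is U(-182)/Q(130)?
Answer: 33124/27 ≈ 1226.8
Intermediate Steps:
Q(n) = 27
U(-182)/Q(130) = (-182)**2/27 = 33124*(1/27) = 33124/27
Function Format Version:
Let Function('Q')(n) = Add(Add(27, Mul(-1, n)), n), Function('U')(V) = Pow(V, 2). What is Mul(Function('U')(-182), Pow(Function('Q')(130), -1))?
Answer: Rational(33124, 27) ≈ 1226.8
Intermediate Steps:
Function('Q')(n) = 27
Mul(Function('U')(-182), Pow(Function('Q')(130), -1)) = Mul(Pow(-182, 2), Pow(27, -1)) = Mul(33124, Rational(1, 27)) = Rational(33124, 27)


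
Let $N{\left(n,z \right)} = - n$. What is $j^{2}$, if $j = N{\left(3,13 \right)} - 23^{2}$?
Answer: $283024$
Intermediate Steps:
$j = -532$ ($j = \left(-1\right) 3 - 23^{2} = -3 - 529 = -532$)
$j^{2} = \left(-532\right)^{2} = 283024$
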